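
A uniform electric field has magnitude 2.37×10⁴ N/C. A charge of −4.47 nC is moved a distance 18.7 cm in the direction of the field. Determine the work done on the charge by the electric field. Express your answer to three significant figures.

-1.98×10⁻⁵ J

The potential change for a displacement 18.7 cm in the direction of the field is ΔV = −Ed = -4430 V.
W_field = −qΔV = -1.98×10⁻⁵ J.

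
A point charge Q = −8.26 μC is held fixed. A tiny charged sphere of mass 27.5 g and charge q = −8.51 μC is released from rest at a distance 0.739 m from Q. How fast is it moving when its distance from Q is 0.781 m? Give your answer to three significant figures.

1.83 m/s

Only the electrostatic force acts, so mechanical energy is conserved: ½mv² = U₁ − U₂ = kQq(1/r₁ − 1/r₂).
U₁ − U₂ = (8.99×10⁹ N·m²/C²)(-8.26×10⁻⁶ C)(-8.51×10⁻⁶ C)(1/0.739 − 1/0.781) = 0.0460 J.
v = √(2·0.0460/0.0275) = 1.83 m/s.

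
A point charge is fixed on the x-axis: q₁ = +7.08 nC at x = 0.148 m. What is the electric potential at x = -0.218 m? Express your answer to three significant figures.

174 V

The total potential is the scalar sum of each charge's contribution, V = Σ kqᵢ/rᵢ.
V = k[(7.08×10⁻⁹)/(0.366)] = 174 V.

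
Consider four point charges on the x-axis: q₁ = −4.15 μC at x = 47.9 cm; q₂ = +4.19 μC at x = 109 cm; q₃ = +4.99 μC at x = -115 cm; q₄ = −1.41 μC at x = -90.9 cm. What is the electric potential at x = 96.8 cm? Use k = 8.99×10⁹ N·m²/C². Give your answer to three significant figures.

The total potential is the scalar sum of each charge's contribution, V = Σ kqᵢ/rᵢ.
Distances from the field point to each charge: r₁ = 0.489 m, r₂ = 0.122 m, r₃ = 2.12 m, r₄ = 1.88 m.
V = k[(-4.15×10⁻⁶)/(0.489) + (4.19×10⁻⁶)/(0.122) + (4.99×10⁻⁶)/(2.12) + (-1.41×10⁻⁶)/(1.88)] = 2.47×10⁵ V.

2.47×10⁵ V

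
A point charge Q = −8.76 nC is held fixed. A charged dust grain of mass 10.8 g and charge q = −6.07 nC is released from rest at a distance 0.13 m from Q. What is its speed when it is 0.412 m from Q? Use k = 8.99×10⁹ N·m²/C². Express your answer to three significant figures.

0.0216 m/s

Only the electrostatic force acts, so mechanical energy is conserved: ½mv² = U₁ − U₂ = kQq(1/r₁ − 1/r₂).
U₁ − U₂ = (8.99×10⁹ N·m²/C²)(-8.76×10⁻⁹ C)(-6.07×10⁻⁹ C)(1/0.130 − 1/0.412) = 2.52×10⁻⁶ J.
v = √(2·2.52×10⁻⁶/0.0108) = 0.0216 m/s.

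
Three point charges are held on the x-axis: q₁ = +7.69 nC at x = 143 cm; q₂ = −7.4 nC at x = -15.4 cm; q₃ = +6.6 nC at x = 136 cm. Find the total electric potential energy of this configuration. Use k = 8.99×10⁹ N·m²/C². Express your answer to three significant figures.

The assembly work is the sum of pairwise potential energies, U = Σ_{i<j} kqᵢqⱼ/rᵢⱼ.
Pair separations: r₁₂ = 1.58 m, r₁₃ = 0.0700 m, r₂₃ = 1.51 m.
U = (-3.23×10⁻⁷) + (6.52×10⁻⁶) + (-2.90×10⁻⁷) = 5.91×10⁻⁶ J.

5.91×10⁻⁶ J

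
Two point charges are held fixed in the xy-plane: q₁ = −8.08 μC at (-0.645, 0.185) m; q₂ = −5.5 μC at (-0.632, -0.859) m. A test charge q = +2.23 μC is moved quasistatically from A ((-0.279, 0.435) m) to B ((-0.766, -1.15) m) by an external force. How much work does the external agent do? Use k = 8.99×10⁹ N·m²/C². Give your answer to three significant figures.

For quasistatic motion the external work equals the change in potential energy: W_ext = qΔV = q(V_B − V_A).
At A: distances to the source charges are 0.443 m, 1.34 m; V_A = Σ kqᵢ/rᵢ = -2.01×10⁵ V.
At B: distances to the source charges are 1.34 m, 0.320 m; V_B = Σ kqᵢ/rᵢ = -2.09×10⁵ V.
ΔV = V_B − V_A = -7780 V.
W_ext = qΔV = (2.23×10⁻⁶ C)(-7780 V) = -0.0173 J.

-0.0173 J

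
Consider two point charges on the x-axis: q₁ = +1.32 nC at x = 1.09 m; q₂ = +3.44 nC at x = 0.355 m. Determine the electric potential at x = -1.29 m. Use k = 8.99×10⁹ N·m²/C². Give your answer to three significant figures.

23.8 V

Electric potential is a scalar, so the contributions from each charge add algebraically: V = Σ kqᵢ/rᵢ.
Distances from the field point to each charge: r₁ = 2.38 m, r₂ = 1.65 m.
V = k[(1.32×10⁻⁹)/(2.38) + (3.44×10⁻⁹)/(1.65)] = 23.8 V.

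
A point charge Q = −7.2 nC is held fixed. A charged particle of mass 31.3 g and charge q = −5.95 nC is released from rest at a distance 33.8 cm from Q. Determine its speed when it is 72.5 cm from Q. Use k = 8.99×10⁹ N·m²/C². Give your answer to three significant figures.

Only the electrostatic force acts, so mechanical energy is conserved: ½mv² = U₁ − U₂ = kQq(1/r₁ − 1/r₂).
U₁ − U₂ = (8.99×10⁹ N·m²/C²)(-7.20×10⁻⁹ C)(-5.95×10⁻⁹ C)(1/0.338 − 1/0.725) = 6.08×10⁻⁷ J.
v = √(2·6.08×10⁻⁷/0.0313) = 6.23×10⁻³ m/s.

6.23×10⁻³ m/s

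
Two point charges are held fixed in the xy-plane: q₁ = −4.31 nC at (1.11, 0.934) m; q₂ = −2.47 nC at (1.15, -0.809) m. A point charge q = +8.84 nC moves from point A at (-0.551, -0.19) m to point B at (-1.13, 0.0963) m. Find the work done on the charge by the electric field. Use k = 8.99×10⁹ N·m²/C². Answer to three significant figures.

-5.60×10⁻⁸ J

The work done by the electric force is W_field = −ΔU = −q(V_B − V_A) = q(V_A − V_B).
At A: distances to the source charges are 2.01 m, 1.81 m; V_A = Σ kqᵢ/rᵢ = -31.6 V.
At B: distances to the source charges are 2.39 m, 2.45 m; V_B = Σ kqᵢ/rᵢ = -25.3 V.
ΔV = V_B − V_A = 6.33 V.
W_field = −qΔV = −(8.84×10⁻⁹ C)(6.33 V) = -5.60×10⁻⁸ J.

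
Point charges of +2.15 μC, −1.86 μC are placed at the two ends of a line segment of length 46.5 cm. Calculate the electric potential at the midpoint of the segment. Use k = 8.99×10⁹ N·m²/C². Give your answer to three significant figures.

The total potential is the scalar sum of each charge's contribution, V = Σ kqᵢ/rᵢ.
Each charge is 0.233 m from the midpoint.
V = k[(2.15×10⁻⁶)/(0.233) + (-1.86×10⁻⁶)/(0.233)] = 1.12×10⁴ V.

1.12×10⁴ V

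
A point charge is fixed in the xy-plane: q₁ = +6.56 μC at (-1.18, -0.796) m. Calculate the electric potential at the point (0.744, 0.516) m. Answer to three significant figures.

2.53×10⁴ V

The total potential is the scalar sum of each charge's contribution, V = Σ kqᵢ/rᵢ.
Distances from the field point to each charge: r₁ = 2.33 m.
V = k[(6.56×10⁻⁶)/(2.33)] = 2.53×10⁴ V.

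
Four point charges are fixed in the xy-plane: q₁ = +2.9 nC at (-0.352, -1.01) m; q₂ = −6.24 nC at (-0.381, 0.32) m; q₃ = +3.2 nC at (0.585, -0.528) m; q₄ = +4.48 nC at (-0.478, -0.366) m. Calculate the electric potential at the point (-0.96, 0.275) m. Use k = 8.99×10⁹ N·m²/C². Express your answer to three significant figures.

-11.5 V

The total potential is the scalar sum of each charge's contribution, V = Σ kqᵢ/rᵢ.
Distances from the field point to each charge: r₁ = 1.42 m, r₂ = 0.581 m, r₃ = 1.74 m, r₄ = 0.802 m.
V = k[(2.90×10⁻⁹)/(1.42) + (-6.24×10⁻⁹)/(0.581) + (3.20×10⁻⁹)/(1.74) + (4.48×10⁻⁹)/(0.802)] = -11.5 V.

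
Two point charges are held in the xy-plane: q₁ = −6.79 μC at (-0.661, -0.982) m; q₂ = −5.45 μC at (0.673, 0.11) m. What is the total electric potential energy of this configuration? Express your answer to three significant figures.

The assembly work is the sum of pairwise potential energies, U = Σ_{i<j} kqᵢqⱼ/rᵢⱼ.
Pair separations: r₁₂ = 1.72 m.
U = (0.193) = 0.193 J.

0.193 J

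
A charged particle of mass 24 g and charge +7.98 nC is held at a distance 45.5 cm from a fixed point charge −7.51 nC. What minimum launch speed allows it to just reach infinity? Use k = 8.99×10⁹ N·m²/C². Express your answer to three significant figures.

To just escape, total mechanical energy must reach zero at infinity: ½mv²_min + U = 0, so ½mv²_min = −U = |kQq|/r.
|U| = |kQq|/r = (8.99×10⁹ N·m²/C²)(7.51×10⁻⁹)(7.98×10⁻⁹)/(0.455) = 1.18×10⁻⁶ J.
v_min = √(2|U|/m) = √(2·1.18×10⁻⁶/0.0240) = 9.93×10⁻³ m/s.

9.93×10⁻³ m/s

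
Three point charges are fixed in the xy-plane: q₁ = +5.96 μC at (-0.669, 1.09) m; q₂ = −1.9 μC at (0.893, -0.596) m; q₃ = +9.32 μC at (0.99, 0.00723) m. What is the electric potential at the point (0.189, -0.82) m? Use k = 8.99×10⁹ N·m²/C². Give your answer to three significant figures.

Electric potential is a scalar, so the contributions from each charge add algebraically: V = Σ kqᵢ/rᵢ.
Distances from the field point to each charge: r₁ = 2.09 m, r₂ = 0.739 m, r₃ = 1.15 m.
V = k[(5.96×10⁻⁶)/(2.09) + (-1.90×10⁻⁶)/(0.739) + (9.32×10⁻⁶)/(1.15)] = 7.52×10⁴ V.

7.52×10⁴ V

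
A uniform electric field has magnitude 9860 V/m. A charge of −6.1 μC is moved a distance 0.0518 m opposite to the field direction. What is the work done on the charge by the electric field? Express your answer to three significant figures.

The potential change for a displacement 0.0518 m opposite to the field direction is ΔV = +Ed = 511 V.
W_field = −qΔV = 3.12×10⁻³ J.

3.12×10⁻³ J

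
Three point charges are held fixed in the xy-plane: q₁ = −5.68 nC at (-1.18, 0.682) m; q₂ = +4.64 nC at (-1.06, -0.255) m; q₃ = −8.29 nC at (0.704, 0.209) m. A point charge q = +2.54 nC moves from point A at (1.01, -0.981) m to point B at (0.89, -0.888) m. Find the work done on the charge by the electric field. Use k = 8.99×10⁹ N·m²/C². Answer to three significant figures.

1.54×10⁻⁸ J

The work done by the electric force is W_field = −ΔU = −q(V_B − V_A) = q(V_A − V_B).
At A: distances to the source charges are 2.75 m, 2.19 m, 1.23 m; V_A = Σ kqᵢ/rᵢ = -60.2 V.
At B: distances to the source charges are 2.60 m, 2.05 m, 1.11 m; V_B = Σ kqᵢ/rᵢ = -66.3 V.
ΔV = V_B − V_A = -6.08 V.
W_field = −qΔV = −(2.54×10⁻⁹ C)(-6.08 V) = 1.54×10⁻⁸ J.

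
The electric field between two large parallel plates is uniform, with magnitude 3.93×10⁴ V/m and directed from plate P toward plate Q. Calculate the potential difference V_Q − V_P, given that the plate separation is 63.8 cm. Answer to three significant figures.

-2.51×10⁴ V

In a uniform field, potential decreases in the direction of E: ΔV = −E·d for a displacement d parallel to E.
Going from P to Q is a displacement of 63.8 cm along the field, so V_Q − V_P = −Ed = -2.51×10⁴ V.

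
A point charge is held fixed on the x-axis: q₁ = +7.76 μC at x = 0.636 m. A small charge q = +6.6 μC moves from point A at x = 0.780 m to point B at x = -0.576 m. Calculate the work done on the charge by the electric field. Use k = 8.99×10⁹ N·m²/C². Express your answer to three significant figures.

The work done by the electric force is W_field = −ΔU = −q(V_B − V_A) = q(V_A − V_B).
At A: distance to the source charge is 0.144 m; V_A = kq₁/r = 4.84×10⁵ V.
At B: distance to the source charge is 1.21 m; V_B = kq₁/r = 5.76×10⁴ V.
ΔV = V_B − V_A = -4.27×10⁵ V.
W_field = −qΔV = −(6.60×10⁻⁶ C)(-4.27×10⁵ V) = 2.82 J.

2.82 J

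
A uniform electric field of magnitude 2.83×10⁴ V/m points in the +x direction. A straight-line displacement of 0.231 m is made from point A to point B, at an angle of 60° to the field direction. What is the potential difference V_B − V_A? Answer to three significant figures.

Only the component of displacement along E changes the potential: ΔV = −E·d·cosθ.
ΔV = −(2.83×10⁴ V/m)(0.231 m)cos60° = -3270 V.

-3270 V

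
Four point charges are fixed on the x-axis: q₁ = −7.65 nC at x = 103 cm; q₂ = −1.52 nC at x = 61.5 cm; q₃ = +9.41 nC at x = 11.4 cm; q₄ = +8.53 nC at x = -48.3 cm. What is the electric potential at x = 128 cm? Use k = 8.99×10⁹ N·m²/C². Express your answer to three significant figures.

-180 V

The total potential is the scalar sum of each charge's contribution, V = Σ kqᵢ/rᵢ.
Distances from the field point to each charge: r₁ = 0.250 m, r₂ = 0.665 m, r₃ = 1.17 m, r₄ = 1.76 m.
V = k[(-7.65×10⁻⁹)/(0.250) + (-1.52×10⁻⁹)/(0.665) + (9.41×10⁻⁹)/(1.17) + (8.53×10⁻⁹)/(1.76)] = -180 V.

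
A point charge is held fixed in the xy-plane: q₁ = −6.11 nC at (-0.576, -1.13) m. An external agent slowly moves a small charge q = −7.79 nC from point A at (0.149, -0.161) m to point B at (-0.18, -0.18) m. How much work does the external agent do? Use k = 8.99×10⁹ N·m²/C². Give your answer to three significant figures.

6.22×10⁻⁸ J

For quasistatic motion the external work equals the change in potential energy: W_ext = qΔV = q(V_B − V_A).
At A: distance to the source charge is 1.21 m; V_A = kq₁/r = -45.4 V.
At B: distance to the source charge is 1.03 m; V_B = kq₁/r = -53.4 V.
ΔV = V_B − V_A = -7.98 V.
W_ext = qΔV = (-7.79×10⁻⁹ C)(-7.98 V) = 6.22×10⁻⁸ J.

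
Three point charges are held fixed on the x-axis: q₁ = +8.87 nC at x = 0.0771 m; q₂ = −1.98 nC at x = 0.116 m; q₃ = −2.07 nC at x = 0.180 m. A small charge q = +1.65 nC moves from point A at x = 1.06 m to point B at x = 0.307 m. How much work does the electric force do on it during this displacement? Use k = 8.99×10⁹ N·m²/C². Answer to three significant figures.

-1.09×10⁻⁷ J

The work done by the electric force is W_field = −ΔU = −q(V_B − V_A) = q(V_A − V_B).
At A: distances to the source charges are 0.983 m, 0.944 m, 0.880 m; V_A = Σ kqᵢ/rᵢ = 41.1 V.
At B: distances to the source charges are 0.230 m, 0.191 m, 0.127 m; V_B = Σ kqᵢ/rᵢ = 107 V.
ΔV = V_B − V_A = 66.0 V.
W_field = −qΔV = −(1.65×10⁻⁹ C)(66.0 V) = -1.09×10⁻⁷ J.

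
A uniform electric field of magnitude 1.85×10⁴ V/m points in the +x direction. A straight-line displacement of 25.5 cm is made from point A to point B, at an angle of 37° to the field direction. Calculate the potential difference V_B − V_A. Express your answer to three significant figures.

Only the component of displacement along E changes the potential: ΔV = −E·d·cosθ.
ΔV = −(1.85×10⁴ V/m)(0.255 m)cos37° = -3770 V.

-3770 V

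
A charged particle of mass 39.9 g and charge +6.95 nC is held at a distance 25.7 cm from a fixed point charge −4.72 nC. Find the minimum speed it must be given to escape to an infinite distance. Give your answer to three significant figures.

To just escape, total mechanical energy must reach zero at infinity: ½mv²_min + U = 0, so ½mv²_min = −U = |kQq|/r.
|U| = |kQq|/r = (8.99×10⁹ N·m²/C²)(4.72×10⁻⁹)(6.95×10⁻⁹)/(0.257) = 1.15×10⁻⁶ J.
v_min = √(2|U|/m) = √(2·1.15×10⁻⁶/0.0399) = 7.58×10⁻³ m/s.

7.58×10⁻³ m/s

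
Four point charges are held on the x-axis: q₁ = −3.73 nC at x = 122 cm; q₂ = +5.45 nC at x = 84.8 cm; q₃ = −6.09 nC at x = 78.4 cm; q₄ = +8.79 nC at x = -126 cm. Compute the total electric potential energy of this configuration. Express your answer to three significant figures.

-4.84×10⁻⁶ J

The assembly work is the sum of pairwise potential energies, U = Σ_{i<j} kqᵢqⱼ/rᵢⱼ.
Pair separations: r₁₂ = 0.372 m, r₁₃ = 0.436 m, r₁₄ = 2.48 m, r₂₃ = 0.0640 m, r₂₄ = 2.11 m, r₃₄ = 2.04 m.
Summing all 6 pair terms gives U = -4.84×10⁻⁶ J.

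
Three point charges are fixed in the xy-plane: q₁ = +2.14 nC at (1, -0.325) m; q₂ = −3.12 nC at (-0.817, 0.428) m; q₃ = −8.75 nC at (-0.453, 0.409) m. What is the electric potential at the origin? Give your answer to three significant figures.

-141 V

The total potential is the scalar sum of each charge's contribution, V = Σ kqᵢ/rᵢ.
Distances from the field point to each charge: r₁ = 1.05 m, r₂ = 0.922 m, r₃ = 0.610 m.
V = k[(2.14×10⁻⁹)/(1.05) + (-3.12×10⁻⁹)/(0.922) + (-8.75×10⁻⁹)/(0.610)] = -141 V.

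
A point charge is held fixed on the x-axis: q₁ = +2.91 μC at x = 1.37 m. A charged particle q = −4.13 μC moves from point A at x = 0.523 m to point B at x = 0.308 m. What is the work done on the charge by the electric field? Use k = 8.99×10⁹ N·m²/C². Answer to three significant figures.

The work done by the electric force is W_field = −ΔU = −q(V_B − V_A) = q(V_A − V_B).
At A: distance to the source charge is 0.847 m; V_A = kq₁/r = 3.09×10⁴ V.
At B: distance to the source charge is 1.06 m; V_B = kq₁/r = 2.46×10⁴ V.
ΔV = V_B − V_A = -6250 V.
W_field = −qΔV = −(-4.13×10⁻⁶ C)(-6250 V) = -0.0258 J.

-0.0258 J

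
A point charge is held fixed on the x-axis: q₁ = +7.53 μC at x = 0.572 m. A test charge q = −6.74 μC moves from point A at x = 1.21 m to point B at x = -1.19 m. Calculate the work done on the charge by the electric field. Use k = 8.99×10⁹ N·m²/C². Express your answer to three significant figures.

-0.456 J

The work done by the electric force is W_field = −ΔU = −q(V_B − V_A) = q(V_A − V_B).
At A: distance to the source charge is 0.638 m; V_A = kq₁/r = 1.06×10⁵ V.
At B: distance to the source charge is 1.76 m; V_B = kq₁/r = 3.84×10⁴ V.
ΔV = V_B − V_A = -6.77×10⁴ V.
W_field = −qΔV = −(-6.74×10⁻⁶ C)(-6.77×10⁴ V) = -0.456 J.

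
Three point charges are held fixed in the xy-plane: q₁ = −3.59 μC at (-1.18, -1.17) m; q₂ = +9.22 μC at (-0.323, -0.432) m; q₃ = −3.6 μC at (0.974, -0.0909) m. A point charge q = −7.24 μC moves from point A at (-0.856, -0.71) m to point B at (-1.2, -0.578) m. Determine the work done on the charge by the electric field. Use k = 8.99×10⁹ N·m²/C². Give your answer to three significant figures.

The work done by the electric force is W_field = −ΔU = −q(V_B − V_A) = q(V_A − V_B).
At A: distances to the source charges are 0.563 m, 0.601 m, 1.93 m; V_A = Σ kqᵢ/rᵢ = 6.38×10⁴ V.
At B: distances to the source charges are 0.592 m, 0.889 m, 2.23 m; V_B = Σ kqᵢ/rᵢ = 2.42×10⁴ V.
ΔV = V_B − V_A = -3.96×10⁴ V.
W_field = −qΔV = −(-7.24×10⁻⁶ C)(-3.96×10⁴ V) = -0.286 J.

-0.286 J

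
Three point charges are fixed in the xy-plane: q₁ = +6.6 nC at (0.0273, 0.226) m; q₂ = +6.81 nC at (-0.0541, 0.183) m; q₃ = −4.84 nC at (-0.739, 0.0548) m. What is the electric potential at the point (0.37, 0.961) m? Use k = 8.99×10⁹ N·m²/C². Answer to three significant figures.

112 V

The total potential is the scalar sum of each charge's contribution, V = Σ kqᵢ/rᵢ.
Distances from the field point to each charge: r₁ = 0.811 m, r₂ = 0.886 m, r₃ = 1.43 m.
V = k[(6.60×10⁻⁹)/(0.811) + (6.81×10⁻⁹)/(0.886) + (-4.84×10⁻⁹)/(1.43)] = 112 V.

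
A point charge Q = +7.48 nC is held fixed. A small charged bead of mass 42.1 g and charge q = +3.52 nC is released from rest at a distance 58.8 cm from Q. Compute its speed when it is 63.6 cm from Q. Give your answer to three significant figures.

1.20×10⁻³ m/s

Only the electrostatic force acts, so mechanical energy is conserved: ½mv² = U₁ − U₂ = kQq(1/r₁ − 1/r₂).
U₁ − U₂ = (8.99×10⁹ N·m²/C²)(7.48×10⁻⁹ C)(3.52×10⁻⁹ C)(1/0.588 − 1/0.636) = 3.04×10⁻⁸ J.
v = √(2·3.04×10⁻⁸/0.0421) = 1.20×10⁻³ m/s.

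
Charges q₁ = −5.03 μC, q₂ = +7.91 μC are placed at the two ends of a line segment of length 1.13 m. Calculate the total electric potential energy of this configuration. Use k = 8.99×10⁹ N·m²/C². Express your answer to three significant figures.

The work to assemble the configuration equals its total potential energy, U = Σ kqᵢqⱼ/rᵢⱼ over all pairs.
The separation is r = 1.13 m.
U = (-0.317) = -0.317 J.

-0.317 J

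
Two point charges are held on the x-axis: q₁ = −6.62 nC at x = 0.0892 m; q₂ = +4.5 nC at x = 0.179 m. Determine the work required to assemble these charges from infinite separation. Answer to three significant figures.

-2.98×10⁻⁶ J

The work to assemble the configuration equals its total potential energy, U = Σ kqᵢqⱼ/rᵢⱼ over all pairs.
Pair separations: r₁₂ = 0.0898 m.
U = (-2.98×10⁻⁶) = -2.98×10⁻⁶ J.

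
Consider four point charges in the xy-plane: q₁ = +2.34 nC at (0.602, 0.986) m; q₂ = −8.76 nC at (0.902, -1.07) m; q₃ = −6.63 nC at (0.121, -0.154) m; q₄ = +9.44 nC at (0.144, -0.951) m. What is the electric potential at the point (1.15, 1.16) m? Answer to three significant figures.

Electric potential is a scalar, so the contributions from each charge add algebraically: V = Σ kqᵢ/rᵢ.
Distances from the field point to each charge: r₁ = 0.575 m, r₂ = 2.24 m, r₃ = 1.67 m, r₄ = 2.34 m.
V = k[(2.34×10⁻⁹)/(0.575) + (-8.76×10⁻⁹)/(2.24) + (-6.63×10⁻⁹)/(1.67) + (9.44×10⁻⁹)/(2.34)] = 2.07 V.

2.07 V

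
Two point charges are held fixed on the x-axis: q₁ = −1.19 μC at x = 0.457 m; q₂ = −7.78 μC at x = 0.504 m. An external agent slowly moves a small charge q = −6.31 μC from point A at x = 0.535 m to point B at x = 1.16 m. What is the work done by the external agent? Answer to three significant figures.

-14.3 J

For quasistatic motion the external work equals the change in potential energy: W_ext = qΔV = q(V_B − V_A).
At A: distances to the source charges are 0.0780 m, 0.0310 m; V_A = Σ kqᵢ/rᵢ = -2.39×10⁶ V.
At B: distances to the source charges are 0.703 m, 0.656 m; V_B = Σ kqᵢ/rᵢ = -1.22×10⁵ V.
ΔV = V_B − V_A = 2.27×10⁶ V.
W_ext = qΔV = (-6.31×10⁻⁶ C)(2.27×10⁶ V) = -14.3 J.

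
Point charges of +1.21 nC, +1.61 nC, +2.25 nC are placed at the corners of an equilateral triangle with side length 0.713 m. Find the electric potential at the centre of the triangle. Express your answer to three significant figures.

Electric potential is a scalar, so the contributions from each charge add algebraically: V = Σ kqᵢ/rᵢ.
The distance from each vertex to the centroid is a/√3 = 0.412 m.
V = k[(1.21×10⁻⁹)/(0.412) + (1.61×10⁻⁹)/(0.412) + (2.25×10⁻⁹)/(0.412)] = 111 V.

111 V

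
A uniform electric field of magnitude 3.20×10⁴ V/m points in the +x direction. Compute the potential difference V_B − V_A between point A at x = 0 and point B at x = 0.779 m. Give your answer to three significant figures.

In a uniform field, potential decreases in the direction of E: V_B − V_A = −E·Δx.
V_B − V_A = −(3.20×10⁴ V/m)(0.779 m) = -2.49×10⁴ V.

-2.49×10⁴ V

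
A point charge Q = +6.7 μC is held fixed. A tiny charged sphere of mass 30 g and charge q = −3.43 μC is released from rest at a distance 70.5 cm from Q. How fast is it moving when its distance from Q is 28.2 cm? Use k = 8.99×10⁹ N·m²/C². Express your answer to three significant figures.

Only the electrostatic force acts, so mechanical energy is conserved: ½mv² = U₁ − U₂ = kQq(1/r₁ − 1/r₂).
U₁ − U₂ = (8.99×10⁹ N·m²/C²)(6.70×10⁻⁶ C)(-3.43×10⁻⁶ C)(1/0.705 − 1/0.282) = 0.440 J.
v = √(2·0.440/0.0300) = 5.41 m/s.

5.41 m/s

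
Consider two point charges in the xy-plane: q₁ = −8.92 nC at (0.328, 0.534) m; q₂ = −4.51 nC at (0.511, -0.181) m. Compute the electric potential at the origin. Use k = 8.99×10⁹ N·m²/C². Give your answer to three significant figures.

Electric potential is a scalar, so the contributions from each charge add algebraically: V = Σ kqᵢ/rᵢ.
Distances from the field point to each charge: r₁ = 0.627 m, r₂ = 0.542 m.
V = k[(-8.92×10⁻⁹)/(0.627) + (-4.51×10⁻⁹)/(0.542)] = -203 V.

-203 V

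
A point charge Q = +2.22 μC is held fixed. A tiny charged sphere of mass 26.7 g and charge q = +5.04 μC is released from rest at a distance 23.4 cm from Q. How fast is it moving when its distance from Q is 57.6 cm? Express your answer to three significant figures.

Only the electrostatic force acts, so mechanical energy is conserved: ½mv² = U₁ − U₂ = kQq(1/r₁ − 1/r₂).
U₁ − U₂ = (8.99×10⁹ N·m²/C²)(2.22×10⁻⁶ C)(5.04×10⁻⁶ C)(1/0.234 − 1/0.576) = 0.255 J.
v = √(2·0.255/0.0267) = 4.37 m/s.

4.37 m/s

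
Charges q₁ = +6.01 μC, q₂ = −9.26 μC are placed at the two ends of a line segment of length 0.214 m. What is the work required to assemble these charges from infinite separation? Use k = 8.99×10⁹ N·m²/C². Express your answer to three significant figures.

The assembly work is the sum of pairwise potential energies, U = Σ_{i<j} kqᵢqⱼ/rᵢⱼ.
The separation is r = 0.214 m.
U = (-2.34) = -2.34 J.

-2.34 J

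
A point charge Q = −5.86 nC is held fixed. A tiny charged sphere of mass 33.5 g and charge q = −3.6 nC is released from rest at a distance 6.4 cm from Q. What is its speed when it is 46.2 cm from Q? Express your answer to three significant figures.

0.0123 m/s

Only the electrostatic force acts, so mechanical energy is conserved: ½mv² = U₁ − U₂ = kQq(1/r₁ − 1/r₂).
U₁ − U₂ = (8.99×10⁹ N·m²/C²)(-5.86×10⁻⁹ C)(-3.60×10⁻⁹ C)(1/0.0640 − 1/0.462) = 2.55×10⁻⁶ J.
v = √(2·2.55×10⁻⁶/0.0335) = 0.0123 m/s.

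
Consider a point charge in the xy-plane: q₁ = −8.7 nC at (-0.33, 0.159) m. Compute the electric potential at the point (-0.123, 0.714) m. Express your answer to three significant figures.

Electric potential is a scalar, so the contributions from each charge add algebraically: V = Σ kqᵢ/rᵢ.
Distances from the field point to each charge: r₁ = 0.592 m.
V = k[(-8.70×10⁻⁹)/(0.592)] = -132 V.

-132 V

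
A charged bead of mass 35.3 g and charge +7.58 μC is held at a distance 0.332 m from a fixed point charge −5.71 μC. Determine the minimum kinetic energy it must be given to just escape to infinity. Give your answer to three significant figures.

1.17 J

To just escape, total mechanical energy must reach zero at infinity: ½mv²_min + U = 0, so ½mv²_min = −U = |kQq|/r.
|U| = |kQq|/r = (8.99×10⁹ N·m²/C²)(5.71×10⁻⁶)(7.58×10⁻⁶)/(0.332) = 1.17 J.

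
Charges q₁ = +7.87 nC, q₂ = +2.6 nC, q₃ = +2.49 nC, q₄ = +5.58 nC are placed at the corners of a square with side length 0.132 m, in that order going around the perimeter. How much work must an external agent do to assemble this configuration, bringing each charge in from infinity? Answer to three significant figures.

The work to assemble the configuration equals its total potential energy, U = Σ kqᵢqⱼ/rᵢⱼ over all pairs.
The four side pairs have separation 0.132 m and the two diagonal pairs 0.187 m.
Summing all 6 pair terms gives U = 7.41×10⁻⁶ J.

7.41×10⁻⁶ J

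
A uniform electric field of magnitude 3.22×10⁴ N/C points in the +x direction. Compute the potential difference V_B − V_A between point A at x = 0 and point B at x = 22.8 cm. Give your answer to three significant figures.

-7340 V

In a uniform field, potential decreases in the direction of E: V_B − V_A = −E·Δx.
V_B − V_A = −(3.22×10⁴ V/m)(0.228 m) = -7340 V.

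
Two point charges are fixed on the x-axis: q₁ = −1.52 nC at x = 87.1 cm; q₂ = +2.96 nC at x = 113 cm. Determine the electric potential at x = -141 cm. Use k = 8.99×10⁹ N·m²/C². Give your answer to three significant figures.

The total potential is the scalar sum of each charge's contribution, V = Σ kqᵢ/rᵢ.
Distances from the field point to each charge: r₁ = 2.28 m, r₂ = 2.54 m.
V = k[(-1.52×10⁻⁹)/(2.28) + (2.96×10⁻⁹)/(2.54)] = 4.49 V.

4.49 V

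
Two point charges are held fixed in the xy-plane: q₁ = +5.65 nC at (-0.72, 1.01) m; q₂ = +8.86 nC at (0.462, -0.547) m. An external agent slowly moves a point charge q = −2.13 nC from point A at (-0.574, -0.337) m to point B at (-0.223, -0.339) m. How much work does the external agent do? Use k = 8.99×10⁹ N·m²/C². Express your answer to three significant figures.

-7.19×10⁻⁸ J

For quasistatic motion the external work equals the change in potential energy: W_ext = qΔV = q(V_B − V_A).
At A: distances to the source charges are 1.35 m, 1.06 m; V_A = Σ kqᵢ/rᵢ = 113 V.
At B: distances to the source charges are 1.44 m, 0.716 m; V_B = Σ kqᵢ/rᵢ = 147 V.
ΔV = V_B − V_A = 33.8 V.
W_ext = qΔV = (-2.13×10⁻⁹ C)(33.8 V) = -7.19×10⁻⁸ J.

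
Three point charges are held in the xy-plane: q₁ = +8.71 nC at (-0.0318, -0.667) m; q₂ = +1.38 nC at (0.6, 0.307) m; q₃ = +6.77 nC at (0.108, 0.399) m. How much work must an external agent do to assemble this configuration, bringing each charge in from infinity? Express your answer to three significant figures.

7.54×10⁻⁷ J

The assembly work is the sum of pairwise potential energies, U = Σ_{i<j} kqᵢqⱼ/rᵢⱼ.
Pair separations: r₁₂ = 1.16 m, r₁₃ = 1.08 m, r₂₃ = 0.501 m.
U = (9.31×10⁻⁸) + (4.93×10⁻⁷) + (1.68×10⁻⁷) = 7.54×10⁻⁷ J.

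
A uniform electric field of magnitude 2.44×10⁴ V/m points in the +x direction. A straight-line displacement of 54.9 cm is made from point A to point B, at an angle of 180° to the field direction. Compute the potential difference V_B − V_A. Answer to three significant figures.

1.34×10⁴ V

Only the component of displacement along E changes the potential: ΔV = −E·d·cosθ.
ΔV = −(2.44×10⁴ V/m)(0.549 m)cos180° = 1.34×10⁴ V.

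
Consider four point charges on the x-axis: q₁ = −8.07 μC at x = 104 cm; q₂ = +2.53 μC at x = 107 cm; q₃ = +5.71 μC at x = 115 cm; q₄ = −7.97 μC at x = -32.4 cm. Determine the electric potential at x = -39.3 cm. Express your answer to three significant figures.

The total potential is the scalar sum of each charge's contribution, V = Σ kqᵢ/rᵢ.
Distances from the field point to each charge: r₁ = 1.43 m, r₂ = 1.46 m, r₃ = 1.54 m, r₄ = 0.0690 m.
V = k[(-8.07×10⁻⁶)/(1.43) + (2.53×10⁻⁶)/(1.46) + (5.71×10⁻⁶)/(1.54) + (-7.97×10⁻⁶)/(0.0690)] = -1.04×10⁶ V.

-1.04×10⁶ V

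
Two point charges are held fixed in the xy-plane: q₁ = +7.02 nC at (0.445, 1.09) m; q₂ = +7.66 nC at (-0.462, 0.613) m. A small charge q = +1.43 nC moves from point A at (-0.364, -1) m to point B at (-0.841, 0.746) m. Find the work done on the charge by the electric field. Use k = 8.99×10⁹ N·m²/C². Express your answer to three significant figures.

The work done by the electric force is W_field = −ΔU = −q(V_B − V_A) = q(V_A − V_B).
At A: distances to the source charges are 2.24 m, 1.62 m; V_A = Σ kqᵢ/rᵢ = 70.8 V.
At B: distances to the source charges are 1.33 m, 0.402 m; V_B = Σ kqᵢ/rᵢ = 219 V.
ΔV = V_B − V_A = 148 V.
W_field = −qΔV = −(1.43×10⁻⁹ C)(148 V) = -2.12×10⁻⁷ J.

-2.12×10⁻⁷ J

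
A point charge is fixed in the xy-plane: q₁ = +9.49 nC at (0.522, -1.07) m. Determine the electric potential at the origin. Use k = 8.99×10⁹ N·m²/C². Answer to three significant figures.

71.7 V

Electric potential is a scalar, so the contributions from each charge add algebraically: V = Σ kqᵢ/rᵢ.
Distances from the field point to each charge: r₁ = 1.19 m.
V = k[(9.49×10⁻⁹)/(1.19)] = 71.7 V.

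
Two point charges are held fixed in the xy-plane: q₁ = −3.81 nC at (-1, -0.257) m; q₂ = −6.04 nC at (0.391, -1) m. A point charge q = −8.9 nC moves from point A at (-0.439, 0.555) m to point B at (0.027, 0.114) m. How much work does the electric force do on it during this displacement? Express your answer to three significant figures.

The work done by the electric force is W_field = −ΔU = −q(V_B − V_A) = q(V_A − V_B).
At A: distances to the source charges are 0.987 m, 1.76 m; V_A = Σ kqᵢ/rᵢ = -65.5 V.
At B: distances to the source charges are 1.09 m, 1.17 m; V_B = Σ kqᵢ/rᵢ = -77.7 V.
ΔV = V_B − V_A = -12.2 V.
W_field = −qΔV = −(-8.90×10⁻⁹ C)(-12.2 V) = -1.08×10⁻⁷ J.

-1.08×10⁻⁷ J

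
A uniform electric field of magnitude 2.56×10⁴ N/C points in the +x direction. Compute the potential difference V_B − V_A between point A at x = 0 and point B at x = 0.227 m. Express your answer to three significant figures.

In a uniform field, potential decreases in the direction of E: V_B − V_A = −E·Δx.
V_B − V_A = −(2.56×10⁴ V/m)(0.227 m) = -5810 V.

-5810 V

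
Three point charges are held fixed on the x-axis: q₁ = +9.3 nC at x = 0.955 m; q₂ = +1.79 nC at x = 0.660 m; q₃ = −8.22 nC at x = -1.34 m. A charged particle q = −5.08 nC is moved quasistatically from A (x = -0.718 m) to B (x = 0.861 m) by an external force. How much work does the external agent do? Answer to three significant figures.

For quasistatic motion the external work equals the change in potential energy: W_ext = qΔV = q(V_B − V_A).
At A: distances to the source charges are 1.67 m, 1.38 m, 0.622 m; V_A = Σ kqᵢ/rᵢ = -57.2 V.
At B: distances to the source charges are 0.0940 m, 0.201 m, 2.20 m; V_B = Σ kqᵢ/rᵢ = 936 V.
ΔV = V_B − V_A = 993 V.
W_ext = qΔV = (-5.08×10⁻⁹ C)(993 V) = -5.04×10⁻⁶ J.

-5.04×10⁻⁶ J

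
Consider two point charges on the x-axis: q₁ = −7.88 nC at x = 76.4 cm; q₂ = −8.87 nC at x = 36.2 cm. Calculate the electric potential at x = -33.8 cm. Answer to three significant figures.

-178 V

Electric potential is a scalar, so the contributions from each charge add algebraically: V = Σ kqᵢ/rᵢ.
Distances from the field point to each charge: r₁ = 1.10 m, r₂ = 0.700 m.
V = k[(-7.88×10⁻⁹)/(1.10) + (-8.87×10⁻⁹)/(0.700)] = -178 V.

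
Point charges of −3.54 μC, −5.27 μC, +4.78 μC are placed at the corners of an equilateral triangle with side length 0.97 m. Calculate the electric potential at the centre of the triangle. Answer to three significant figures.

-6.47×10⁴ V

Electric potential is a scalar, so the contributions from each charge add algebraically: V = Σ kqᵢ/rᵢ.
The distance from each vertex to the centroid is a/√3 = 0.560 m.
V = k[(-3.54×10⁻⁶)/(0.560) + (-5.27×10⁻⁶)/(0.560) + (4.78×10⁻⁶)/(0.560)] = -6.47×10⁴ V.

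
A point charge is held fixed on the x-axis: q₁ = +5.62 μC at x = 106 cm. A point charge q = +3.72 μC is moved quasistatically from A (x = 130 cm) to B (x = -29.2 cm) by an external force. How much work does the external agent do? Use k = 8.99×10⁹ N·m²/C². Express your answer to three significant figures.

-0.644 J

For quasistatic motion the external work equals the change in potential energy: W_ext = qΔV = q(V_B − V_A).
At A: distance to the source charge is 0.240 m; V_A = kq₁/r = 2.11×10⁵ V.
At B: distance to the source charge is 1.35 m; V_B = kq₁/r = 3.74×10⁴ V.
ΔV = V_B − V_A = -1.73×10⁵ V.
W_ext = qΔV = (3.72×10⁻⁶ C)(-1.73×10⁵ V) = -0.644 J.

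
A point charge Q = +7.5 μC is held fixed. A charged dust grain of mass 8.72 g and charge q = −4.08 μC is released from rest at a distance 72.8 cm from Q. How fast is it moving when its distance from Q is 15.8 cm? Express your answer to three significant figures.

17.7 m/s

Only the electrostatic force acts, so mechanical energy is conserved: ½mv² = U₁ − U₂ = kQq(1/r₁ − 1/r₂).
U₁ − U₂ = (8.99×10⁹ N·m²/C²)(7.50×10⁻⁶ C)(-4.08×10⁻⁶ C)(1/0.728 − 1/0.158) = 1.36 J.
v = √(2·1.36/8.72×10⁻³) = 17.7 m/s.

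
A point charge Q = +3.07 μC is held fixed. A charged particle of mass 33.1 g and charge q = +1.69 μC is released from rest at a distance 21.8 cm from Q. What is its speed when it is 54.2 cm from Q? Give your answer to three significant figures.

Only the electrostatic force acts, so mechanical energy is conserved: ½mv² = U₁ − U₂ = kQq(1/r₁ − 1/r₂).
U₁ − U₂ = (8.99×10⁹ N·m²/C²)(3.07×10⁻⁶ C)(1.69×10⁻⁶ C)(1/0.218 − 1/0.542) = 0.128 J.
v = √(2·0.128/0.0331) = 2.78 m/s.

2.78 m/s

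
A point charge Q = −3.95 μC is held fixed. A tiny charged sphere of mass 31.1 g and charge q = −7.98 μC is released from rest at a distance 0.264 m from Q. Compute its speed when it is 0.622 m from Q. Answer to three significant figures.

Only the electrostatic force acts, so mechanical energy is conserved: ½mv² = U₁ − U₂ = kQq(1/r₁ − 1/r₂).
U₁ − U₂ = (8.99×10⁹ N·m²/C²)(-3.95×10⁻⁶ C)(-7.98×10⁻⁶ C)(1/0.264 − 1/0.622) = 0.618 J.
v = √(2·0.618/0.0311) = 6.30 m/s.

6.30 m/s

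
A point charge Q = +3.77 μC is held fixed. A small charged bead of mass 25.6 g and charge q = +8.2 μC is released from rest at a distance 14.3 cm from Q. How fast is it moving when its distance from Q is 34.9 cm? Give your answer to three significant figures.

9.47 m/s

Only the electrostatic force acts, so mechanical energy is conserved: ½mv² = U₁ − U₂ = kQq(1/r₁ − 1/r₂).
U₁ − U₂ = (8.99×10⁹ N·m²/C²)(3.77×10⁻⁶ C)(8.20×10⁻⁶ C)(1/0.143 − 1/0.349) = 1.15 J.
v = √(2·1.15/0.0256) = 9.47 m/s.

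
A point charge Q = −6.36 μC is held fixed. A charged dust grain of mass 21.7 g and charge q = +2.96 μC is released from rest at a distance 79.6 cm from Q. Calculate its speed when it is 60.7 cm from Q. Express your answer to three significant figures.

2.47 m/s

Only the electrostatic force acts, so mechanical energy is conserved: ½mv² = U₁ − U₂ = kQq(1/r₁ − 1/r₂).
U₁ − U₂ = (8.99×10⁹ N·m²/C²)(-6.36×10⁻⁶ C)(2.96×10⁻⁶ C)(1/0.796 − 1/0.607) = 0.0662 J.
v = √(2·0.0662/0.0217) = 2.47 m/s.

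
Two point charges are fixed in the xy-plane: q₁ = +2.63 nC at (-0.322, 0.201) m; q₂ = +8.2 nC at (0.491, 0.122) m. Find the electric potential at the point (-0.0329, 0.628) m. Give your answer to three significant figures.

147 V

Electric potential is a scalar, so the contributions from each charge add algebraically: V = Σ kqᵢ/rᵢ.
Distances from the field point to each charge: r₁ = 0.516 m, r₂ = 0.728 m.
V = k[(2.63×10⁻⁹)/(0.516) + (8.20×10⁻⁹)/(0.728)] = 147 V.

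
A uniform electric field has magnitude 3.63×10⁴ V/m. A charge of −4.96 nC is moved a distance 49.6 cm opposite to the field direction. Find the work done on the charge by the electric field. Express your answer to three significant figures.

The potential change for a displacement 49.6 cm opposite to the field direction is ΔV = +Ed = 1.80×10⁴ V.
W_field = −qΔV = 8.93×10⁻⁵ J.

8.93×10⁻⁵ J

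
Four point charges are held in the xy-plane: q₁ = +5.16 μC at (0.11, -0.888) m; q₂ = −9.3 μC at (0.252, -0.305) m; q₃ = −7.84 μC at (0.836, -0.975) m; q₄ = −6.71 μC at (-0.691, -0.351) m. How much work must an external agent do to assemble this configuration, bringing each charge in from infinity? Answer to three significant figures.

The assembly work is the sum of pairwise potential energies, U = Σ_{i<j} kqᵢqⱼ/rᵢⱼ.
Pair separations: r₁₂ = 0.600 m, r₁₃ = 0.731 m, r₁₄ = 0.964 m, r₂₃ = 0.889 m, r₂₄ = 0.944 m, r₃₄ = 1.65 m.
Summing all 6 pair terms gives U = 0.0793 J.

0.0793 J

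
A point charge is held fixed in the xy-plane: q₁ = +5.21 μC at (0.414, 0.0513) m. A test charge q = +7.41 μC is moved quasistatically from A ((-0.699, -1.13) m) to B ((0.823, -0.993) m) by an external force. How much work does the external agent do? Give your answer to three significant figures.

For quasistatic motion the external work equals the change in potential energy: W_ext = qΔV = q(V_B − V_A).
At A: distance to the source charge is 1.62 m; V_A = kq₁/r = 2.89×10⁴ V.
At B: distance to the source charge is 1.12 m; V_B = kq₁/r = 4.18×10⁴ V.
ΔV = V_B − V_A = 1.29×10⁴ V.
W_ext = qΔV = (7.41×10⁻⁶ C)(1.29×10⁴ V) = 0.0956 J.

0.0956 J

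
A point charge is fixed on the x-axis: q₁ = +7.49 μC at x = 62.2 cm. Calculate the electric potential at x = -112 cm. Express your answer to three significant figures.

3.87×10⁴ V

The total potential is the scalar sum of each charge's contribution, V = Σ kqᵢ/rᵢ.
V = k[(7.49×10⁻⁶)/(1.74)] = 3.87×10⁴ V.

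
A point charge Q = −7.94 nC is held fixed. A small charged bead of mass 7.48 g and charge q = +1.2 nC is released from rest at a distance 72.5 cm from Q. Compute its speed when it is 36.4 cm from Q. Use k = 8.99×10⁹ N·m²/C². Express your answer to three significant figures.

Only the electrostatic force acts, so mechanical energy is conserved: ½mv² = U₁ − U₂ = kQq(1/r₁ − 1/r₂).
U₁ − U₂ = (8.99×10⁹ N·m²/C²)(-7.94×10⁻⁹ C)(1.20×10⁻⁹ C)(1/0.725 − 1/0.364) = 1.17×10⁻⁷ J.
v = √(2·1.17×10⁻⁷/7.48×10⁻³) = 5.60×10⁻³ m/s.

5.60×10⁻³ m/s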